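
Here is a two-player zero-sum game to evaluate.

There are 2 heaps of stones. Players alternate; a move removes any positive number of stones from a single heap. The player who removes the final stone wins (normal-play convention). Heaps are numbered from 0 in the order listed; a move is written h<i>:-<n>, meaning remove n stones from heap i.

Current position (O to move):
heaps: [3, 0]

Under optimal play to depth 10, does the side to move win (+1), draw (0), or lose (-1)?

[(3,0)] O move#1: h0:-1:-1/(2,0), h0:-2:-1/(1,0), h0:-3:+1/(0,0)*
[(0,0)] end (terminal -1, X#2); searched (3,0) to 10

value((3,0), O) = +1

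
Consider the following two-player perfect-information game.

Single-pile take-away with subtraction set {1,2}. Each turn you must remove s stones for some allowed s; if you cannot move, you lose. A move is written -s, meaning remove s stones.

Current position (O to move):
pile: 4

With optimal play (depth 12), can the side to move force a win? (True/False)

O winning at [4]: True

p1 O@[4]: -1[3]+1* -2[2]-1
p2 X@[3]: -1[2]-1* -2[1]-1
p3 O@[2]: -1[1]-1 -2[0]+1*
p4 X@[0] terminal -1; root [4] d12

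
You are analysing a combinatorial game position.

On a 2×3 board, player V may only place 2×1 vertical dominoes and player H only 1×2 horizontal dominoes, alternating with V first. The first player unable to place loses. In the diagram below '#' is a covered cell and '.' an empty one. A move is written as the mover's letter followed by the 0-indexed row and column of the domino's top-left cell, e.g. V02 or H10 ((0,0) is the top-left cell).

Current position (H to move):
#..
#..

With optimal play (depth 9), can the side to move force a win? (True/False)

[#../#..] H move#1: H01:+1/###/#..*, H11:+1/#../###
[###/#..] end (terminal -1, V#2); searched #../#.. to 9

H winning at [#../#..]: True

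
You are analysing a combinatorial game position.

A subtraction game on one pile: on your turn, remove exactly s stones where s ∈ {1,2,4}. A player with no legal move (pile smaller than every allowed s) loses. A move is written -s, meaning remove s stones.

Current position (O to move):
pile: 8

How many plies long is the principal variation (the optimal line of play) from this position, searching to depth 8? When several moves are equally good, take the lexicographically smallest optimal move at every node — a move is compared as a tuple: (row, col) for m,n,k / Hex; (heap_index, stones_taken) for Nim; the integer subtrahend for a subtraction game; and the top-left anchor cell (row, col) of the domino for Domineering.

PV length from [8]: 5 plies

p1 O@[8]: -1[7]-1 -2[6]+1* -4[4]-1
p2 X@[6]: -1[5]-1* -2[4]-1 -4[2]-1
p3 O@[5]: -1[4]-1 -2[3]+1* -4[1]-1
p4 X@[3]: -1[2]-1* -2[1]-1
p5 O@[2]: -1[1]-1 -2[0]+1*
p6 X@[0] terminal -1; root [8] d8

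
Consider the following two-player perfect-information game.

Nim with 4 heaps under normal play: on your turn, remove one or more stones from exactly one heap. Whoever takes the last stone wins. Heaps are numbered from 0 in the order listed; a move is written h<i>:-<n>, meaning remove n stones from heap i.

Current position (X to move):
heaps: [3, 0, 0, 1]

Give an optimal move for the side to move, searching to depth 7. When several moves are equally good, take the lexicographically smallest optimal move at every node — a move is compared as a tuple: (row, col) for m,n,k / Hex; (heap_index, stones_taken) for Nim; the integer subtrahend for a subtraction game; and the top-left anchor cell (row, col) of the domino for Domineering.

p1 X@[(3,0,0,1)]: h0:-1[(2,0,0,1)]-1 h0:-2[(1,0,0,1)]+1* h0:-3[(0,0,0,1)]-1 h3:-1[(3,0,0,0)]-1
p2 O@[(1,0,0,1)]: h0:-1[(0,0,0,1)]-1* h3:-1[(1,0,0,0)]-1
p3 X@[(0,0,0,1)]: h3:-1[(0,0,0,0)]+1*
p4 O@[(0,0,0,0)] terminal -1; root [(3,0,0,1)] d7

X's best at [(3,0,0,1)]: h0:-2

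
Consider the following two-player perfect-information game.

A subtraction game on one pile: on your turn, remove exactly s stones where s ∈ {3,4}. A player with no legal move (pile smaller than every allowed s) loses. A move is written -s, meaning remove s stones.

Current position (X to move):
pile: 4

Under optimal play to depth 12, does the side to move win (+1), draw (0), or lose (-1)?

value(4, X) = +1

p1 X@[4]: -3[1]+1* -4[0]+1
p2 O@[1] terminal -1; root [4] d12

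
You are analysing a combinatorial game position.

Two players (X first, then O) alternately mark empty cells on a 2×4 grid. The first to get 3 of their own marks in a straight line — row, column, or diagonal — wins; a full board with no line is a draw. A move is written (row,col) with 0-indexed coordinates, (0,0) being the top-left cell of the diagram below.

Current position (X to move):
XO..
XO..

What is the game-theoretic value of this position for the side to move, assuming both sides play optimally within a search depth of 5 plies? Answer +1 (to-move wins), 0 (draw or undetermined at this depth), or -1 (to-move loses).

ply 1, X at XO../XO.. | (0,2)=+0→XOX./XO..*; (0,3)=+0→XO.X/XO..; (1,2)=+0→XO../XOX.; (1,3)=+0→XO../XO.X
ply 2, O at XOX./XO.. | (0,3)=+0→XOXO/XO..*; (1,2)=+0→XOX./XOO.; (1,3)=+0→XOX./XO.O
ply 3, X at XOXO/XO.. | (1,2)=+0→XOXO/XOX.*; (1,3)=+0→XOXO/XO.X
ply 4, O at XOXO/XOX. | (1,3)=+0→XOXO/XOXO*
ply 5: XOXO/XOXO is terminal +0 (X); from XO../XO.. depth 5

value(XO../XO.., X) = 0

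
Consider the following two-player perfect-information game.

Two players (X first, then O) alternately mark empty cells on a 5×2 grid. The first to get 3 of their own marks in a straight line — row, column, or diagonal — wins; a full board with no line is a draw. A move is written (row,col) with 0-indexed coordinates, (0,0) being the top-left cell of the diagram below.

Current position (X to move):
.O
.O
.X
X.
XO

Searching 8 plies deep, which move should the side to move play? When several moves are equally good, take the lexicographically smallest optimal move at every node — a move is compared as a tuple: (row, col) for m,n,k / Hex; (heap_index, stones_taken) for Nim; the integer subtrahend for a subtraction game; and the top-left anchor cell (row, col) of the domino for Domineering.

ply 1, X at .O/.O/.X/X./XO | (0,0)=+0→XO/.O/.X/X./XO; (1,0)=+0→.O/XO/.X/X./XO; (2,0)=+1→.O/.O/XX/X./XO*; (3,1)=+0→.O/.O/.X/XX/XO
ply 2: .O/.O/XX/X./XO is terminal -1 (O); from .O/.O/.X/X./XO depth 8

X's best at [.O/.O/.X/X./XO]: (2,0)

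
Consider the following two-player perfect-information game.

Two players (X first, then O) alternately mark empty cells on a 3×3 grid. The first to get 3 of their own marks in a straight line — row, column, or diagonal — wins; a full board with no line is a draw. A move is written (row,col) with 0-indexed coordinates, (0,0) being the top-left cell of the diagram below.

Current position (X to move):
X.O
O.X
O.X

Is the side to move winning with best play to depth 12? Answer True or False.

p1 X@[X.O/O.X/O.X]: (0,1)[XXO/O.X/O.X]-1 (1,1)[X.O/OXX/O.X]+1* (2,1)[X.O/O.X/OXX]-1
p2 O@[X.O/OXX/O.X] terminal -1; root [X.O/O.X/O.X] d12

X winning at [X.O/O.X/O.X]: True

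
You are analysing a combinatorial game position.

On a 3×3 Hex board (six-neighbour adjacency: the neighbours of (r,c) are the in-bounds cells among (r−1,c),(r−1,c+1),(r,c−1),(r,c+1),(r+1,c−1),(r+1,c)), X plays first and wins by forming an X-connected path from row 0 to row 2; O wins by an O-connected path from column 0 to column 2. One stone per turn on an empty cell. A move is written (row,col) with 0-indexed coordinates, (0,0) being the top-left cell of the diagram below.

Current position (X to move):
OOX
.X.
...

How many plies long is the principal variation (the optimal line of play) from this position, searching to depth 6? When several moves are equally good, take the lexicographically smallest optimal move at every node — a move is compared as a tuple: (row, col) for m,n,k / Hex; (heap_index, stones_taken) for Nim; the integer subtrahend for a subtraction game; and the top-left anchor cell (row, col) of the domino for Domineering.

PV length from [OOX/.X./...]: 3 plies

[OOX/.X./...] X move#1: (1,0):+1/OOX/XX./...*, (1,2):+1/OOX/.XX/..., (2,0):+1/OOX/.X./X.., (2,1):+1/OOX/.X./.X., (2,2):+1/OOX/.X./..X
[OOX/XX./...] O move#2: (1,2):-1/OOX/XXO/...*, (2,0):-1/OOX/XX./O.., (2,1):-1/OOX/XX./.O., (2,2):-1/OOX/XX./..O
[OOX/XXO/...] X move#3: (2,0):+1/OOX/XXO/X..*, (2,1):+1/OOX/XXO/.X., (2,2):+1/OOX/XXO/..X
[OOX/XXO/X..] end (terminal -1, O#4); searched OOX/.X./... to 6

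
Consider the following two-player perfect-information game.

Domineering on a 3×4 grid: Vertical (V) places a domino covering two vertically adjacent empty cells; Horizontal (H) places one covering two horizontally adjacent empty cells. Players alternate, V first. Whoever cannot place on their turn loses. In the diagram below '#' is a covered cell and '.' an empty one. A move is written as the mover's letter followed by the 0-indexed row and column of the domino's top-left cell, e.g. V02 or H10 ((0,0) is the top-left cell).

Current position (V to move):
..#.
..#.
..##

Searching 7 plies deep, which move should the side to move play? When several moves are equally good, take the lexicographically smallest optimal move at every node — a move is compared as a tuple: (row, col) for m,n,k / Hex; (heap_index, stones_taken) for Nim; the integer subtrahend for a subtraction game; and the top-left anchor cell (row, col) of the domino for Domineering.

ply 1, V at ..#./..#./..## | V00=+1→#.#./#.#./..##*; V01=+1→.##./.##./..##; V03=-1→..##/..##/..##; V10=+1→..#./#.#./#.##; V11=+1→..#./.##./.###
ply 2, H at #.#./#.#./..## | H20=-1→#.#./#.#./####*
ply 3, V at #.#./#.#./#### | V01=+1→###./###./####*; V03=+1→#.##/#.##/####
ply 4: ###./###./#### is terminal -1 (H); from ..#./..#./..## depth 7

V's best at [..#./..#./..##]: V00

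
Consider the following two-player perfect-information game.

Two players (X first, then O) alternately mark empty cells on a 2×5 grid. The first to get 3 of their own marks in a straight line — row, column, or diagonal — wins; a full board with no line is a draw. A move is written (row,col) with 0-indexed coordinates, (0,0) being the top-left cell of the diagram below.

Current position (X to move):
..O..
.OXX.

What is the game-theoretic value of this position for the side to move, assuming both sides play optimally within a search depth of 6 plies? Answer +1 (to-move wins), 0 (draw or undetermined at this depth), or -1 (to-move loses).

value(..O../.OXX., X) = +1

ply 1, X at ..O../.OXX. | (0,0)=+0→X.O../.OXX.; (0,1)=+0→.XO../.OXX.; (0,3)=+0→..OX./.OXX.; (0,4)=+0→..O.X/.OXX.; (1,0)=+0→..O../XOXX.; (1,4)=+1→..O../.OXXX*
ply 2: ..O../.OXXX is terminal -1 (O); from ..O../.OXX. depth 6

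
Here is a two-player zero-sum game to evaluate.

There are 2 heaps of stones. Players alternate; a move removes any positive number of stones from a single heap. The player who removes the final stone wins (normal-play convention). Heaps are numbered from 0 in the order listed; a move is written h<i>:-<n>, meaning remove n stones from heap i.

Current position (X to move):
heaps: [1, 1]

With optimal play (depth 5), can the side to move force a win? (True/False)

[(1,1)] X move#1: h0:-1:-1/(0,1)*, h1:-1:-1/(1,0)
[(0,1)] O move#2: h1:-1:+1/(0,0)*
[(0,0)] end (terminal -1, X#3); searched (1,1) to 5

X winning at [(1,1)]: False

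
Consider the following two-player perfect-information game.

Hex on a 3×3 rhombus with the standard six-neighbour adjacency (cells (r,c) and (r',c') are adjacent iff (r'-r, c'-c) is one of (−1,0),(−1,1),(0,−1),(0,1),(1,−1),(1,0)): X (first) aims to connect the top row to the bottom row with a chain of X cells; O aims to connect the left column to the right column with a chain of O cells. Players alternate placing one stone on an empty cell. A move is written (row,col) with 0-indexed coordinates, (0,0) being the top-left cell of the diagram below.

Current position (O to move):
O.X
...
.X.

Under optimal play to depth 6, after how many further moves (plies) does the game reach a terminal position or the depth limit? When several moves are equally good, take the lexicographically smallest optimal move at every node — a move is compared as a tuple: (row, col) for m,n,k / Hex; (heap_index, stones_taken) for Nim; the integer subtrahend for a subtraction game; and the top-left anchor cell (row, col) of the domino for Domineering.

p1 O@[O.X/.../.X.]: (0,1)[OOX/.../.X.]-1* (1,0)[O.X/O../.X.]-1 (1,1)[O.X/.O./.X.]-1 (1,2)[O.X/..O/.X.]-1 (2,0)[O.X/.../OX.]-1 (2,2)[O.X/.../.XO]-1
p2 X@[OOX/.../.X.]: (1,0)[OOX/X../.X.]+1* (1,1)[OOX/.X./.X.]+1 (1,2)[OOX/..X/.X.]+1 (2,0)[OOX/.../XX.]+1 (2,2)[OOX/.../.XX]+1
p3 O@[OOX/X../.X.]: (1,1)[OOX/XO./.X.]-1* (1,2)[OOX/X.O/.X.]-1 (2,0)[OOX/X../OX.]-1 (2,2)[OOX/X../.XO]-1
p4 X@[OOX/XO./.X.]: (1,2)[OOX/XOX/.X.]+1* (2,0)[OOX/XO./XX.]-1 (2,2)[OOX/XO./.XX]-1
p5 O@[OOX/XOX/.X.] terminal -1; root [O.X/.../.X.] d6

PV length from [O.X/.../.X.]: 4 plies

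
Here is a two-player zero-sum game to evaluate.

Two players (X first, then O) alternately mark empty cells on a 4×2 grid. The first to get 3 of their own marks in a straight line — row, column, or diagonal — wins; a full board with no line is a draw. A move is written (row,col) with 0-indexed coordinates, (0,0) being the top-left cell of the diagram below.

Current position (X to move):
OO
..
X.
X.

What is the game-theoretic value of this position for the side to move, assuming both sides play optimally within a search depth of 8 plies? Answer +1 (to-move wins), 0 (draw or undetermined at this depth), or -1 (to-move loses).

p1 X@[OO/../X./X.]: (1,0)[OO/X./X./X.]+1* (1,1)[OO/.X/X./X.]+0 (2,1)[OO/../XX/X.]+0 (3,1)[OO/../X./XX]+0
p2 O@[OO/X./X./X.] terminal -1; root [OO/../X./X.] d8

value(OO/../X./X., X) = +1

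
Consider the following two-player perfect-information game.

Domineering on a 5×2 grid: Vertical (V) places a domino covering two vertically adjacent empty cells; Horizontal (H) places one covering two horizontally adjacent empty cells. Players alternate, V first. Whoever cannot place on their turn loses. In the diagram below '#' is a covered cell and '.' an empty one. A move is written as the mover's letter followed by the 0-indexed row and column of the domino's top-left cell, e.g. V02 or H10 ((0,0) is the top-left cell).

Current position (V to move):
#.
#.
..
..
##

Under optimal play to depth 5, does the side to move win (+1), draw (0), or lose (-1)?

[#./#./../../##] V move#1: V01:-1/##/##/../../##, V11:-1/#./##/.#/../##, V20:+1/#./#./#./#./##*, V21:+1/#./#./.#/.#/##
[#./#./#./#./##] end (terminal -1, H#2); searched #./#./../../## to 5

value(#./#./../../##, V) = +1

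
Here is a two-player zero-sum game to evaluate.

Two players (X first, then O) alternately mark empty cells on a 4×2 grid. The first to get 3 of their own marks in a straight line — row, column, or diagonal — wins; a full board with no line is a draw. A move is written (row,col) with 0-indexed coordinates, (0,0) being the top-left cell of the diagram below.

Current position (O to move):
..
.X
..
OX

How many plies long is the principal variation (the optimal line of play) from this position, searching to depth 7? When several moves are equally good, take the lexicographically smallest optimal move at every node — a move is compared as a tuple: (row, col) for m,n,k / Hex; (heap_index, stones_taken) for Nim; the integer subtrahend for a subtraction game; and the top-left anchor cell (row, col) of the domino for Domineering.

[../.X/../OX] O move#1: (0,0):-1/O./.X/../OX, (0,1):-1/.O/.X/../OX, (1,0):-1/../OX/../OX, (2,0):-1/../.X/O./OX, (2,1):+0/../.X/.O/OX*
[../.X/.O/OX] X move#2: (0,0):+0/X./.X/.O/OX*, (0,1):+0/.X/.X/.O/OX, (1,0):+0/../XX/.O/OX, (2,0):+0/../.X/XO/OX
[X./.X/.O/OX] O move#3: (0,1):+0/XO/.X/.O/OX*, (1,0):+0/X./OX/.O/OX, (2,0):+0/X./.X/OO/OX
[XO/.X/.O/OX] X move#4: (1,0):+0/XO/XX/.O/OX*, (2,0):+0/XO/.X/XO/OX
[XO/XX/.O/OX] O move#5: (2,0):+0/XO/XX/OO/OX*
[XO/XX/OO/OX] end (terminal +0, X#6); searched ../.X/../OX to 7

PV length from [../.X/../OX]: 5 plies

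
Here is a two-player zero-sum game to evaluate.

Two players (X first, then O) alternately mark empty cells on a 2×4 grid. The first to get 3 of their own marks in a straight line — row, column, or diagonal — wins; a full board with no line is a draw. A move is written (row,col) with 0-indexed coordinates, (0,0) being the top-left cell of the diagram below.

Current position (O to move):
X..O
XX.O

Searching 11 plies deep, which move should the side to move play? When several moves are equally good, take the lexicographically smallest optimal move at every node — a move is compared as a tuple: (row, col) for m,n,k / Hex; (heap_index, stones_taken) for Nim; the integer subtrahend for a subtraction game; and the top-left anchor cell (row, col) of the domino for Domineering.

[X..O/XX.O] O move#1: (0,1):-1/XO.O/XX.O, (0,2):-1/X.OO/XX.O, (1,2):+0/X..O/XXOO*
[X..O/XXOO] X move#2: (0,1):+0/XX.O/XXOO*, (0,2):+0/X.XO/XXOO
[XX.O/XXOO] O move#3: (0,2):+0/XXOO/XXOO*
[XXOO/XXOO] end (terminal +0, X#4); searched X..O/XX.O to 11

O's best at [X..O/XX.O]: (1,2)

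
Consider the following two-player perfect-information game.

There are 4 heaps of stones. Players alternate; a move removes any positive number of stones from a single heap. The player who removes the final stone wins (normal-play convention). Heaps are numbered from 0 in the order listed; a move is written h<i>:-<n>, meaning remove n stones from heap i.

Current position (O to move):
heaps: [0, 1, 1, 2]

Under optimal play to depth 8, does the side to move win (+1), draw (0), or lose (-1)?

value((0,1,1,2), O) = +1

p1 O@[(0,1,1,2)]: h1:-1[(0,0,1,2)]-1 h2:-1[(0,1,0,2)]-1 h3:-1[(0,1,1,1)]-1 h3:-2[(0,1,1,0)]+1*
p2 X@[(0,1,1,0)]: h1:-1[(0,0,1,0)]-1* h2:-1[(0,1,0,0)]-1
p3 O@[(0,0,1,0)]: h2:-1[(0,0,0,0)]+1*
p4 X@[(0,0,0,0)] terminal -1; root [(0,1,1,2)] d8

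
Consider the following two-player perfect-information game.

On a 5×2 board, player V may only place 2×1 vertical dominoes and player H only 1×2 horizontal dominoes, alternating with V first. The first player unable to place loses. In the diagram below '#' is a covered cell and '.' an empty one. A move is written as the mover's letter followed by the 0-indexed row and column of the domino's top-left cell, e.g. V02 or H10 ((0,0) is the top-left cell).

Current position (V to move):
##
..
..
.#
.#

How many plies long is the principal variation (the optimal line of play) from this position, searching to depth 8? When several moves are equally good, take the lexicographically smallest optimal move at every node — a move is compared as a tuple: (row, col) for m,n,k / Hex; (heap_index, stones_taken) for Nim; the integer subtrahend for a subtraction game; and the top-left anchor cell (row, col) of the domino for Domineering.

[##/../../.#/.#] V move#1: V10:+1/##/#./#./.#/.#*, V11:+1/##/.#/.#/.#/.#, V20:-1/##/../#./##/.#, V30:-1/##/../../##/##
[##/#./#./.#/.#] end (terminal -1, H#2); searched ##/../../.#/.# to 8

PV length from [##/../../.#/.#]: 1 ply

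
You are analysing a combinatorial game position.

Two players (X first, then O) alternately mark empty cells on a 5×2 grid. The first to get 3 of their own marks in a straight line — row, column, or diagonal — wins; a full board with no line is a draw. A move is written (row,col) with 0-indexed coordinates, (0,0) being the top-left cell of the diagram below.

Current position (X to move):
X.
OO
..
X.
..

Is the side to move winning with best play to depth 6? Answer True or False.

ply 1, X at X./OO/../X./.. | (0,1)=+0→XX/OO/../X./..*; (2,0)=+0→X./OO/X./X./..; (2,1)=+0→X./OO/.X/X./..; (3,1)=+0→X./OO/../XX/..; (4,0)=+0→X./OO/../X./X.; (4,1)=-1→X./OO/../X./.X
ply 2, O at XX/OO/../X./.. | (2,0)=+0→XX/OO/O./X./..*; (2,1)=+0→XX/OO/.O/X./..; (3,1)=+0→XX/OO/../XO/..; (4,0)=+0→XX/OO/../X./O.; (4,1)=+0→XX/OO/../X./.O
ply 3, X at XX/OO/O./X./.. | (2,1)=+0→XX/OO/OX/X./..*; (3,1)=+0→XX/OO/O./XX/..; (4,0)=+0→XX/OO/O./X./X.; (4,1)=+0→XX/OO/O./X./.X
ply 4, O at XX/OO/OX/X./.. | (3,1)=+0→XX/OO/OX/XO/..*; (4,0)=+0→XX/OO/OX/X./O.; (4,1)=+0→XX/OO/OX/X./.O
ply 5, X at XX/OO/OX/XO/.. | (4,0)=+0→XX/OO/OX/XO/X.*; (4,1)=+0→XX/OO/OX/XO/.X
ply 6, O at XX/OO/OX/XO/X. | (4,1)=+0→XX/OO/OX/XO/XO*
ply 7: XX/OO/OX/XO/XO is terminal +0 (X); from X./OO/../X./.. depth 6

X winning at [X./OO/../X./..]: False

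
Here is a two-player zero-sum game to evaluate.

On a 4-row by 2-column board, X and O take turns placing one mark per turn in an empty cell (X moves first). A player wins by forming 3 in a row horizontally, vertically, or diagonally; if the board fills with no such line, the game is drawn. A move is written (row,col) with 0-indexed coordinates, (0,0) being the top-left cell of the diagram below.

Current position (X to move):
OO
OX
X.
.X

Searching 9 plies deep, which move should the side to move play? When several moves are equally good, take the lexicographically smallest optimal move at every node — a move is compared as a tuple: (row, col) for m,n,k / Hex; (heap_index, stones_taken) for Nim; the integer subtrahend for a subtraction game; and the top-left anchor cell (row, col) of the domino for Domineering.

[OO/OX/X./.X] X move#1: (2,1):+1/OO/OX/XX/.X*, (3,0):+0/OO/OX/X./XX
[OO/OX/XX/.X] end (terminal -1, O#2); searched OO/OX/X./.X to 9

X's best at [OO/OX/X./.X]: (2,1)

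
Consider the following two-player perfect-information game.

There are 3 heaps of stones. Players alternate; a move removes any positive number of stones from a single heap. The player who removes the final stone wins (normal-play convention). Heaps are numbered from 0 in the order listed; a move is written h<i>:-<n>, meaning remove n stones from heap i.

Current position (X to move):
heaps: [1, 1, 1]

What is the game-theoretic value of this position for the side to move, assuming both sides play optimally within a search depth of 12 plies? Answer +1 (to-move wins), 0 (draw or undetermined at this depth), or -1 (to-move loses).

p1 X@[(1,1,1)]: h0:-1[(0,1,1)]+1* h1:-1[(1,0,1)]+1 h2:-1[(1,1,0)]+1
p2 O@[(0,1,1)]: h1:-1[(0,0,1)]-1* h2:-1[(0,1,0)]-1
p3 X@[(0,0,1)]: h2:-1[(0,0,0)]+1*
p4 O@[(0,0,0)] terminal -1; root [(1,1,1)] d12

value((1,1,1), X) = +1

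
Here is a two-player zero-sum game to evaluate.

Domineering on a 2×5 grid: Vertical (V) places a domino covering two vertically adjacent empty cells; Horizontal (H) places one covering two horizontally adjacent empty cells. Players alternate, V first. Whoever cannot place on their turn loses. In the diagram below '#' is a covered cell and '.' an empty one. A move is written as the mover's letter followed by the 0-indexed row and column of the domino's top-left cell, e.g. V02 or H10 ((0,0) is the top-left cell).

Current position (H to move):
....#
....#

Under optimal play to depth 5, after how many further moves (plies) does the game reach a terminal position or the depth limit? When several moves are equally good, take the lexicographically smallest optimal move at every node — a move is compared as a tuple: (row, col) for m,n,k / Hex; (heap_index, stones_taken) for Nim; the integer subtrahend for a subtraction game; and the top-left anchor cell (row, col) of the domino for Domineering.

[....#/....#] H move#1: H00:-1/##..#/....#, H01:+1/.##.#/....#*, H02:-1/..###/....#, H10:-1/....#/##..#, H11:+1/....#/.##.#, H12:-1/....#/..###
[.##.#/....#] V move#2: V00:-1/###.#/#...#*, V03:-1/.####/...##
[###.#/#...#] H move#3: H11:-1/###.#/###.#, H12:+1/###.#/#.###*
[###.#/#.###] end (terminal -1, V#4); searched ....#/....# to 5

PV length from [....#/....#]: 3 plies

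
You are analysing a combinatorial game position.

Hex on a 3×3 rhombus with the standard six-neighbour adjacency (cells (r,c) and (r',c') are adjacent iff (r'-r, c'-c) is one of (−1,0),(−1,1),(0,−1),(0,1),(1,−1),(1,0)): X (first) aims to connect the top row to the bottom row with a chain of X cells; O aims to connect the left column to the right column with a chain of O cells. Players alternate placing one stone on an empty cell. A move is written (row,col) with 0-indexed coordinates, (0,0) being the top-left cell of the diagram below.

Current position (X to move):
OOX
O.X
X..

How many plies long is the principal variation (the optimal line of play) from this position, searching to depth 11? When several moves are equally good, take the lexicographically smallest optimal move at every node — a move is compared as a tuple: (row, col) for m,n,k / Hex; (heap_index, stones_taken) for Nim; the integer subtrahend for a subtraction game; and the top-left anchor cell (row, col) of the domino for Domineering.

PV length from [OOX/O.X/X..]: 1 ply

[OOX/O.X/X..] X move#1: (1,1):+1/OOX/OXX/X..*, (2,1):+1/OOX/O.X/XX., (2,2):+1/OOX/O.X/X.X
[OOX/OXX/X..] end (terminal -1, O#2); searched OOX/O.X/X.. to 11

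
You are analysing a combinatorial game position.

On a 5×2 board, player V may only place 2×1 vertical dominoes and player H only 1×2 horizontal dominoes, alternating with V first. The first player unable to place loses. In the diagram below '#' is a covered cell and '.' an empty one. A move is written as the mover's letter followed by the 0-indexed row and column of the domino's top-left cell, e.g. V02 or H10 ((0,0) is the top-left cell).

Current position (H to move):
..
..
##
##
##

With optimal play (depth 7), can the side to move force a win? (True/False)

H winning at [../../##/##/##]: True

ply 1, H at ../../##/##/## | H00=+1→##/../##/##/##*; H10=+1→../##/##/##/##
ply 2: ##/../##/##/## is terminal -1 (V); from ../../##/##/## depth 7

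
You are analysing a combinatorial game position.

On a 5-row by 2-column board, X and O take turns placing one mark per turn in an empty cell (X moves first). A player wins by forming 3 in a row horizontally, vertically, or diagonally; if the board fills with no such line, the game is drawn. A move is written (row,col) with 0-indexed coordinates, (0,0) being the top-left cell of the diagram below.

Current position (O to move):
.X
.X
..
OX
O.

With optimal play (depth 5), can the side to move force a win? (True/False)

O winning at [.X/.X/../OX/O.]: True

[.X/.X/../OX/O.] O move#1: (0,0):-1/OX/.X/../OX/O., (1,0):-1/.X/OX/../OX/O., (2,0):+1/.X/.X/O./OX/O.*, (2,1):+0/.X/.X/.O/OX/O., (4,1):-1/.X/.X/../OX/OO
[.X/.X/O./OX/O.] end (terminal -1, X#2); searched .X/.X/../OX/O. to 5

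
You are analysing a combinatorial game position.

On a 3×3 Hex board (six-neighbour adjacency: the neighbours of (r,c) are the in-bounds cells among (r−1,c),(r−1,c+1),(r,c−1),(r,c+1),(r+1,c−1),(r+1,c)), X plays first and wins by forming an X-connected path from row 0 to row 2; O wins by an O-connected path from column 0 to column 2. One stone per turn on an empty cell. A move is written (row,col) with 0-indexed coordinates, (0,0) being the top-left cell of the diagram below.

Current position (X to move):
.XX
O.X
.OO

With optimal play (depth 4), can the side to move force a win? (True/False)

X winning at [.XX/O.X/.OO]: False

[.XX/O.X/.OO] X move#1: (0,0):-1/XXX/O.X/.OO*, (1,1):-1/.XX/OXX/.OO, (2,0):-1/.XX/O.X/XOO
[XXX/O.X/.OO] O move#2: (1,1):+1/XXX/OOX/.OO*, (2,0):+1/XXX/O.X/OOO
[XXX/OOX/.OO] end (terminal -1, X#3); searched .XX/O.X/.OO to 4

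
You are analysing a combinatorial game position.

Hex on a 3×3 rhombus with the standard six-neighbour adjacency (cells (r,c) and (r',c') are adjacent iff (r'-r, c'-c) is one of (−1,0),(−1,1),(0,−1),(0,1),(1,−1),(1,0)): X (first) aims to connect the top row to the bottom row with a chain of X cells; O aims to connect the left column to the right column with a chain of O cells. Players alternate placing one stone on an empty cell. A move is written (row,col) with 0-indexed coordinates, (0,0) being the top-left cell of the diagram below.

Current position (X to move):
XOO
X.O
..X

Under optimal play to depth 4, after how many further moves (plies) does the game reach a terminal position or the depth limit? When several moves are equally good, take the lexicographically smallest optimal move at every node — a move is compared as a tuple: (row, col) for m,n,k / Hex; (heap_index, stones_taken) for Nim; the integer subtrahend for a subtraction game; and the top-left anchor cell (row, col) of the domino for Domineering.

PV length from [XOO/X.O/..X]: 3 plies

ply 1, X at XOO/X.O/..X | (1,1)=+1→XOO/XXO/..X*; (2,0)=+1→XOO/X.O/X.X; (2,1)=+1→XOO/X.O/.XX
ply 2, O at XOO/XXO/..X | (2,0)=-1→XOO/XXO/O.X*; (2,1)=-1→XOO/XXO/.OX
ply 3, X at XOO/XXO/O.X | (2,1)=+1→XOO/XXO/OXX*
ply 4: XOO/XXO/OXX is terminal -1 (O); from XOO/X.O/..X depth 4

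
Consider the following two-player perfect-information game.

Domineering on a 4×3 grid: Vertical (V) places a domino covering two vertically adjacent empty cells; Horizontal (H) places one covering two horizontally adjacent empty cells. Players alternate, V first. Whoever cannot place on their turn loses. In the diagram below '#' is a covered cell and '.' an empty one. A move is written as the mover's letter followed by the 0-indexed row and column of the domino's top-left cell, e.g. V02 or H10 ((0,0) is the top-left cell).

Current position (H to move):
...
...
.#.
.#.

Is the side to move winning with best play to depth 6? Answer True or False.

H winning at [.../.../.#./.#.]: False

p1 H@[.../.../.#./.#.]: H00[##./.../.#./.#.]-1* H01[.##/.../.#./.#.]-1 H10[.../##./.#./.#.]-1 H11[.../.##/.#./.#.]-1
p2 V@[##./.../.#./.#.]: V02[###/..#/.#./.#.]+1* V10[##./#../##./.#.]+1 V12[##./..#/.##/.#.]+1 V20[##./.../##./##.]+1 V22[##./.../.##/.##]+1
p3 H@[###/..#/.#./.#.]: H10[###/###/.#./.#.]-1*
p4 V@[###/###/.#./.#.]: V20[###/###/##./##.]+1* V22[###/###/.##/.##]+1
p5 H@[###/###/##./##.] terminal -1; root [.../.../.#./.#.] d6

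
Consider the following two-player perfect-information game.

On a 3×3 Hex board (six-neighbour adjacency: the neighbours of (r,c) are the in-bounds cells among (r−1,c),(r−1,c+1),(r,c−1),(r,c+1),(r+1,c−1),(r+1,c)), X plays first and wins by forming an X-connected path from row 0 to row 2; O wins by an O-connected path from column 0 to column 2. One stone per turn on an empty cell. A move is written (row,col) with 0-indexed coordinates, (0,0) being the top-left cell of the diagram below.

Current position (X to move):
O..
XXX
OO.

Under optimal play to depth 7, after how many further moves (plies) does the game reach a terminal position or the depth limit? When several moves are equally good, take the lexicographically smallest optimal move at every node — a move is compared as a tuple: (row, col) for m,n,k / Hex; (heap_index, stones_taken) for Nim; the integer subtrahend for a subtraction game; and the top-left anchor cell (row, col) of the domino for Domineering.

PV length from [O../XXX/OO.]: 3 plies

ply 1, X at O../XXX/OO. | (0,1)=-1→OX./XXX/OO.; (0,2)=-1→O.X/XXX/OO.; (2,2)=+1→O../XXX/OOX*
ply 2, O at O../XXX/OOX | (0,1)=-1→OO./XXX/OOX*; (0,2)=-1→O.O/XXX/OOX
ply 3, X at OO./XXX/OOX | (0,2)=+1→OOX/XXX/OOX*
ply 4: OOX/XXX/OOX is terminal -1 (O); from O../XXX/OO. depth 7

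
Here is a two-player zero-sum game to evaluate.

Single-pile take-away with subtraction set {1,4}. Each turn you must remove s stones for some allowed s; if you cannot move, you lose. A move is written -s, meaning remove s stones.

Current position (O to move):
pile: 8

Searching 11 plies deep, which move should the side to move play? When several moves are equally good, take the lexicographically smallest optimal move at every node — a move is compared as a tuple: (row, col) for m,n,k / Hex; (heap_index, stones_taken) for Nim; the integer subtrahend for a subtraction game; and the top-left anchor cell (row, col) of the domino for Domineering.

[8] O move#1: -1:+1/7*, -4:-1/4
[7] X move#2: -1:-1/6*, -4:-1/3
[6] O move#3: -1:+1/5*, -4:+1/2
[5] X move#4: -1:-1/4*, -4:-1/1
[4] O move#5: -1:-1/3, -4:+1/0*
[0] end (terminal -1, X#6); searched 8 to 11

O's best at [8]: -1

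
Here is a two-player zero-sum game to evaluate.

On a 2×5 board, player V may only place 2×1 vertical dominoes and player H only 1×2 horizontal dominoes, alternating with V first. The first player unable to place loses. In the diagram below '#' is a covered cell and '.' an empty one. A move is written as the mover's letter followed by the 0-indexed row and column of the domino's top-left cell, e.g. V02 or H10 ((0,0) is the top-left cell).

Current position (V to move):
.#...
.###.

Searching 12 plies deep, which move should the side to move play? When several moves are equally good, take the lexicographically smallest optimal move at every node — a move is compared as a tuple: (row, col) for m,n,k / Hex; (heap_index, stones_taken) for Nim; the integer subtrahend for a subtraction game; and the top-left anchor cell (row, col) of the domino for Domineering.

V's best at [.#.../.###.]: V04

ply 1, V at .#.../.###. | V00=-1→##.../####.; V04=+1→.#..#/.####*
ply 2, H at .#..#/.#### | H02=-1→.####/.####*
ply 3, V at .####/.#### | V00=+1→#####/#####*
ply 4: #####/##### is terminal -1 (H); from .#.../.###. depth 12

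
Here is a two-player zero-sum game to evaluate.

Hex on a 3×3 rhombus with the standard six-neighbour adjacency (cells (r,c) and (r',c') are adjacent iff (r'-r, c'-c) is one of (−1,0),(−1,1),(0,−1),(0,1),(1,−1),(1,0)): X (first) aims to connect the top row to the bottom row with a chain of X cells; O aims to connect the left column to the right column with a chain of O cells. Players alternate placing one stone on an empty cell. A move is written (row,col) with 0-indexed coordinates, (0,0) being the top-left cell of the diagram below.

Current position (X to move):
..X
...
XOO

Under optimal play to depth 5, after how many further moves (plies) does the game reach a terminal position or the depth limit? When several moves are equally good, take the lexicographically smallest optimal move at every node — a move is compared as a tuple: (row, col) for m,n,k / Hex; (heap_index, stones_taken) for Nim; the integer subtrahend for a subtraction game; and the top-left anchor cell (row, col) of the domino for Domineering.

PV length from [..X/.../XOO]: 3 plies

[..X/.../XOO] X move#1: (0,0):+1/X.X/.../XOO*, (0,1):+1/.XX/.../XOO, (1,0):+1/..X/X../XOO, (1,1):+1/..X/.X./XOO, (1,2):+1/..X/..X/XOO
[X.X/.../XOO] O move#2: (0,1):-1/XOX/.../XOO*, (1,0):-1/X.X/O../XOO, (1,1):-1/X.X/.O./XOO, (1,2):-1/X.X/..O/XOO
[XOX/.../XOO] X move#3: (1,0):+1/XOX/X../XOO*, (1,1):+1/XOX/.X./XOO, (1,2):+1/XOX/..X/XOO
[XOX/X../XOO] end (terminal -1, O#4); searched ..X/.../XOO to 5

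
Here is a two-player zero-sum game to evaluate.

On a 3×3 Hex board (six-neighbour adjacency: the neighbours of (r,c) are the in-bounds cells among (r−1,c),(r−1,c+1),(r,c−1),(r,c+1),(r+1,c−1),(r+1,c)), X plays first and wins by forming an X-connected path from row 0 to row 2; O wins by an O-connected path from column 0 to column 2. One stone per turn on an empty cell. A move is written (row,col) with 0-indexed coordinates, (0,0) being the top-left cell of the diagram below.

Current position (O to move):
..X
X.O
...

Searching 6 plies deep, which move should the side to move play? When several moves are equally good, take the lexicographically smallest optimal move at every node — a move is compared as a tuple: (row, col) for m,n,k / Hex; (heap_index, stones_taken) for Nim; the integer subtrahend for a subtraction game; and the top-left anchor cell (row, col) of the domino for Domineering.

O's best at [..X/X.O/...]: (2,0)

p1 O@[..X/X.O/...]: (0,0)[O.X/X.O/...]-1 (0,1)[.OX/X.O/...]-1 (1,1)[..X/XOO/...]-1 (2,0)[..X/X.O/O..]+1* (2,1)[..X/X.O/.O.]-1 (2,2)[..X/X.O/..O]-1
p2 X@[..X/X.O/O..]: (0,0)[X.X/X.O/O..]-1* (0,1)[.XX/X.O/O..]-1 (1,1)[..X/XXO/O..]-1 (2,1)[..X/X.O/OX.]-1 (2,2)[..X/X.O/O.X]-1
p3 O@[X.X/X.O/O..]: (0,1)[XOX/X.O/O..]+1* (1,1)[X.X/XOO/O..]+1 (2,1)[X.X/X.O/OO.]+1 (2,2)[X.X/X.O/O.O]+1
p4 X@[XOX/X.O/O..]: (1,1)[XOX/XXO/O..]-1* (2,1)[XOX/X.O/OX.]-1 (2,2)[XOX/X.O/O.X]-1
p5 O@[XOX/XXO/O..]: (2,1)[XOX/XXO/OO.]+1* (2,2)[XOX/XXO/O.O]-1
p6 X@[XOX/XXO/OO.] terminal -1; root [..X/X.O/...] d6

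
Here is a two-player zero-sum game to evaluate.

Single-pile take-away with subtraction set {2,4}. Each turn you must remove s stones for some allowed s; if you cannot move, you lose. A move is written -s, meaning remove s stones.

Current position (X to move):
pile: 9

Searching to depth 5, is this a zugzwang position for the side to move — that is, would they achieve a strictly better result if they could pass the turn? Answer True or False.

zugzwang(9, X) = False

[9] X move#1: -2:+1/7*, -4:-1/5
[7] O move#2: -2:-1/5*, -4:-1/3
[5] X move#3: -2:-1/3, -4:+1/1*
[1] end (terminal -1, O#4); searched 9 to 5
if X skipped the turn, O would face:
~ [9] O move#1: -2:+1/7*, -4:-1/5
~ [7] X move#2: -2:-1/5*, -4:-1/3
~ [5] O move#3: -2:-1/3, -4:+1/1*
~ [1] end (terminal -1, X#4); searched 9 to 5
compare (X): move=+1 vs pass=-1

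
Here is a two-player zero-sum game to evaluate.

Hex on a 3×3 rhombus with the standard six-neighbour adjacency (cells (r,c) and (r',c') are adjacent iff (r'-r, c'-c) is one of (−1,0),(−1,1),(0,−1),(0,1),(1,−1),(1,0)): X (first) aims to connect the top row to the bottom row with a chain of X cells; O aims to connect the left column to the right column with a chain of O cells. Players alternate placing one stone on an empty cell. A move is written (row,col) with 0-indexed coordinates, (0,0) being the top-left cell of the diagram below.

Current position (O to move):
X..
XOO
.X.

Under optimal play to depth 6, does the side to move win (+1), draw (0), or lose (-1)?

value(X../XOO/.X., O) = +1

ply 1, O at X../XOO/.X. | (0,1)=-1→XO./XOO/.X.; (0,2)=-1→X.O/XOO/.X.; (2,0)=+1→X../XOO/OX.*; (2,2)=-1→X../XOO/.XO
ply 2: X../XOO/OX. is terminal -1 (X); from X../XOO/.X. depth 6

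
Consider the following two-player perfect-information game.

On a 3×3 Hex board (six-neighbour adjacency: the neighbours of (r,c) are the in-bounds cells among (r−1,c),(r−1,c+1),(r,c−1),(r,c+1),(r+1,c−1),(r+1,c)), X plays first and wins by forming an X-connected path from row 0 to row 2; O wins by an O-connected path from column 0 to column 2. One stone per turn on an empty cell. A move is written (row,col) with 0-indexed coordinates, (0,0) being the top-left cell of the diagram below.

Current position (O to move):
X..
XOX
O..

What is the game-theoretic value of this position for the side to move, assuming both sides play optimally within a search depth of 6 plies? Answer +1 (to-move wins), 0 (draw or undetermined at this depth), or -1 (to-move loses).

value(X../XOX/O.., O) = +1

[X../XOX/O..] O move#1: (0,1):-1/XO./XOX/O.., (0,2):+1/X.O/XOX/O..*, (2,1):+1/X../XOX/OO., (2,2):+1/X../XOX/O.O
[X.O/XOX/O..] end (terminal -1, X#2); searched X../XOX/O.. to 6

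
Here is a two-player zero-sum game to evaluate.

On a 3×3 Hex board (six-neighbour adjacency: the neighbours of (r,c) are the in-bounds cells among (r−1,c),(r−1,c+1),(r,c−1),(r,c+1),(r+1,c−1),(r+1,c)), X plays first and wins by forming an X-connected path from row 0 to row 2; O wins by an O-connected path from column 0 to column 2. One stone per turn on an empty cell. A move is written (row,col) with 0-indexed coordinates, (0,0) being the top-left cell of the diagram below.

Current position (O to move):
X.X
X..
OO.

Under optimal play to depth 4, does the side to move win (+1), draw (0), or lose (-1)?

value(X.X/X../OO., O) = +1

p1 O@[X.X/X../OO.]: (0,1)[XOX/X../OO.]+1* (1,1)[X.X/XO./OO.]+1 (1,2)[X.X/X.O/OO.]+1 (2,2)[X.X/X../OOO]+1
p2 X@[XOX/X../OO.]: (1,1)[XOX/XX./OO.]-1* (1,2)[XOX/X.X/OO.]-1 (2,2)[XOX/X../OOX]-1
p3 O@[XOX/XX./OO.]: (1,2)[XOX/XXO/OO.]+1* (2,2)[XOX/XX./OOO]+1
p4 X@[XOX/XXO/OO.] terminal -1; root [X.X/X../OO.] d4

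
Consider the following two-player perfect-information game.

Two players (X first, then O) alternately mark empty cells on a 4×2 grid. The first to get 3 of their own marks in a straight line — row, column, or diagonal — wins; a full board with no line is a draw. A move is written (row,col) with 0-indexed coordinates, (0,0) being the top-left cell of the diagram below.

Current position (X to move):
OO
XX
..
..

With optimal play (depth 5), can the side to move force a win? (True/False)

[OO/XX/../..] X move#1: (2,0):+0/OO/XX/X./..*, (2,1):+0/OO/XX/.X/.., (3,0):+0/OO/XX/../X., (3,1):+0/OO/XX/../.X
[OO/XX/X./..] O move#2: (2,1):-1/OO/XX/XO/.., (3,0):+0/OO/XX/X./O.*, (3,1):-1/OO/XX/X./.O
[OO/XX/X./O.] X move#3: (2,1):+0/OO/XX/XX/O.*, (3,1):+0/OO/XX/X./OX
[OO/XX/XX/O.] O move#4: (3,1):+0/OO/XX/XX/OO*
[OO/XX/XX/OO] end (terminal +0, X#5); searched OO/XX/../.. to 5

X winning at [OO/XX/../..]: False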